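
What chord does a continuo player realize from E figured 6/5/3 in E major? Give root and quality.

The figures 6/5/3 indicate a seventh chord in first inversion.
In first inversion the root lies a sixth above the bass: a sixth above E in E major is C#.
The chord tones are E, G#, B, C#, giving C# minor seventh.

C# minor seventh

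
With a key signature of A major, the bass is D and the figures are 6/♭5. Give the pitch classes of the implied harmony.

D, F#, Ab, B

The written figures 6/♭5 are shorthand for 6/5/3: the 3 is implied.
A third above D in this key is F#.
A fifth above D in this key is A, lowered to Ab by the flat.
A sixth above D in this key is B.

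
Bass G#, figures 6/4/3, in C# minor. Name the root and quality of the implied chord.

The figures 6/4/3 indicate a seventh chord in second inversion.
In second inversion the root lies a fourth above the bass: a fourth above G# in C# minor is C#.
The chord tones are G#, B, C#, E, giving C# minor seventh.

C# minor seventh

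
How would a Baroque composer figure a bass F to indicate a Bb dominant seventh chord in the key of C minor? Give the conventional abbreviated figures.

F is the fifth of Bb dominant seventh, so the chord is in second inversion.
A seventh chord in second inversion is figured 6/4/3, conventionally abbreviated 4/3.

4/3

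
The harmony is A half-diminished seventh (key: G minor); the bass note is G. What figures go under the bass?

G is the seventh of A half-diminished seventh, so the chord is in third inversion.
A seventh chord in third inversion is figured 6/4/2, conventionally abbreviated 4/2.

4/2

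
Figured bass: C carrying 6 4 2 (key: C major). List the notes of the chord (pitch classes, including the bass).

C, D, F, A

A second above C in this key is D.
A fourth above C in this key is F.
A sixth above C in this key is A.
Together with the bass C, this spells D minor seventh in third inversion.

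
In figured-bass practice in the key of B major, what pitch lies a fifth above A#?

Counting 4 letter steps above A# lands on E; in B major, that letter is E.

E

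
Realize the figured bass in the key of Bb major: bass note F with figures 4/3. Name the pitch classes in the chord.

The written figures 4/3 are shorthand for 6/4/3: the 6 is implied.
A third above F in this key is A.
A fourth above F in this key is Bb.
A sixth above F in this key is D.
Together with the bass F, this spells Bb major seventh in second inversion.

F, A, Bb, D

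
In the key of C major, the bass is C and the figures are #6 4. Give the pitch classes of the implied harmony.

C, F, A#

A fourth above C in this key is F.
A sixth above C in this key is A, raised to A# by the sharp.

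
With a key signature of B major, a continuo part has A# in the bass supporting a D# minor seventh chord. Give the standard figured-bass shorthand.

A# is the fifth of D# minor seventh, so the chord is in second inversion.
A seventh chord in second inversion is figured 6/4/3, conventionally abbreviated 4/3.

4/3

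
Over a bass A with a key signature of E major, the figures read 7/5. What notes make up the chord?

The written figures 7/5 are shorthand for 7/5/3: the 3 is implied.
A third above A in this key is C#.
A fifth above A in this key is E.
A seventh above A in this key is G#.
Together with the bass A, this spells A major seventh in root position.

A, C#, E, G#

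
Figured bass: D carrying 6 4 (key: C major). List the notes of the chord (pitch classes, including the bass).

D, G, B

A fourth above D in this key is G.
A sixth above D in this key is B.
Together with the bass D, this spells G major in second inversion.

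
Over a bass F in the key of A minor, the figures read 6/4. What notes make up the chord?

F, B, D

A fourth above F in this key is B.
A sixth above F in this key is D.
Together with the bass F, this spells B diminished in second inversion.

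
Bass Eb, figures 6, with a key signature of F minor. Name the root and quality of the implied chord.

C minor

The figures 6 indicate a triad in first inversion.
In first inversion the root lies a sixth above the bass: a sixth above Eb in F minor is C.
The chord tones are Eb, G, C, giving C minor.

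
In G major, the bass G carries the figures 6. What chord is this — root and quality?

The figures 6 indicate a triad in first inversion.
In first inversion the root lies a sixth above the bass: a sixth above G in G major is E.
The chord tones are G, B, E, giving E minor.

E minor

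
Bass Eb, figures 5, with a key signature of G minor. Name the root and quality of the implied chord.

Eb major

The figures 5 indicate a triad in root position.
In root position the bass is the root, so the root is Eb.
The chord tones are Eb, G, Bb, giving Eb major.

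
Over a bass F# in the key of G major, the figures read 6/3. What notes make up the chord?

A third above F# in this key is A.
A sixth above F# in this key is D.
Together with the bass F#, this spells D major in first inversion.

F#, A, D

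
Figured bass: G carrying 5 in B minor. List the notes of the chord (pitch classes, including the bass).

The written figures 5 are shorthand for 5/3: the 3 is implied.
A third above G in this key is B.
A fifth above G in this key is D.
Together with the bass G, this spells G major in root position.

G, B, D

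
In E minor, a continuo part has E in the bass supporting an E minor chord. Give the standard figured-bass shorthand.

no figures

E is the root of E minor, so the chord is in root position.
A triad in root position is figured 5/3, conventionally abbreviated (no figures — root-position triad).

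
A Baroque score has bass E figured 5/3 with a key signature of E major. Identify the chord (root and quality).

E major

The figures 5/3 indicate a triad in root position.
In root position the bass is the root, so the root is E.
The chord tones are E, G#, B, giving E major.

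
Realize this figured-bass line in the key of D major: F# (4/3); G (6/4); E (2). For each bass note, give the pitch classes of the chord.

F#, A, B, D | G, C#, E | E, F#, A, C#

F# (6/4/3): F#, A, B, D.
G (6/4): G, C#, E.
E (6/4/2): E, F#, A, C#.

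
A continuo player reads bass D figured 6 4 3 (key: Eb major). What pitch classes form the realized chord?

A third above D in this key is F.
A fourth above D in this key is G.
A sixth above D in this key is Bb.
Together with the bass D, this spells G minor seventh in second inversion.

D, F, G, Bb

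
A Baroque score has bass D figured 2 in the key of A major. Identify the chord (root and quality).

E dominant seventh

The figures 2 indicate a seventh chord in third inversion.
In third inversion the root lies a second above the bass: a second above D in A major is E.
The chord tones are D, E, G#, B, giving E dominant seventh.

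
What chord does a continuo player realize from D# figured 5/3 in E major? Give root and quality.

D# diminished

The figures 5/3 indicate a triad in root position.
In root position the bass is the root, so the root is D#.
The chord tones are D#, F#, A, giving D# diminished.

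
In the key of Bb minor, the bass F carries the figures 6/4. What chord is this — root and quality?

Bb minor

The figures 6/4 indicate a triad in second inversion.
In second inversion the root lies a fourth above the bass: a fourth above F in Bb minor is Bb.
The chord tones are F, Bb, Db, giving Bb minor.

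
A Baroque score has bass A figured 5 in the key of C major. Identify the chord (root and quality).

The figures 5 indicate a triad in root position.
In root position the bass is the root, so the root is A.
The chord tones are A, C, E, giving A minor.

A minor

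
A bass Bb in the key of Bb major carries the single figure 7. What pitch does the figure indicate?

A

Counting 6 letter steps above Bb lands on A; in Bb major, that letter is A.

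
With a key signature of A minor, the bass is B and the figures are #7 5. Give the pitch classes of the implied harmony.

B, D, F, A#

The written figures #7 5 are shorthand for 7/5/3: the 3 is implied.
A third above B in this key is D.
A fifth above B in this key is F.
A seventh above B in this key is A, raised to A# by the sharp.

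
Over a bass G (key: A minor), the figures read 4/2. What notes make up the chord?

G, A, C, E

The written figures 4/2 are shorthand for 6/4/2: the 6 is implied.
A second above G in this key is A.
A fourth above G in this key is C.
A sixth above G in this key is E.
Together with the bass G, this spells A minor seventh in third inversion.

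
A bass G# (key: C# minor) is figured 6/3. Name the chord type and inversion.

triad, first inversion

Intervals of 6/3 above the bass form a triad; the bass is the third, so this is first inversion.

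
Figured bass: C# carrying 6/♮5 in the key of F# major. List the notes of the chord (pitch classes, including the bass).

C#, E#, G, A#

The written figures 6/♮5 are shorthand for 6/5/3: the 3 is implied.
A third above C# in this key is E#.
A fifth above C# in this key is G#, made natural (G) by the ♮ figure.
A sixth above C# in this key is A#.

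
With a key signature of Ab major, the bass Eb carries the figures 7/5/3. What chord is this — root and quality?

Eb dominant seventh

The figures 7/5/3 indicate a seventh chord in root position.
In root position the bass is the root, so the root is Eb.
The chord tones are Eb, G, Bb, Db, giving Eb dominant seventh.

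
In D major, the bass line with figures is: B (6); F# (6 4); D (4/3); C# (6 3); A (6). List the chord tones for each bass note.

B (6/3): B, D, G.
F# (6/4): F#, B, D.
D (6/4/3): D, F#, G, B.
C# (6/3): C#, E, A.
A (6/3): A, C#, F#.

B, D, G | F#, B, D | D, F#, G, B | C#, E, A | A, C#, F#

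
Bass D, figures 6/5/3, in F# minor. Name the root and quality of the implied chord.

B minor seventh

The figures 6/5/3 indicate a seventh chord in first inversion.
In first inversion the root lies a sixth above the bass: a sixth above D in F# minor is B.
The chord tones are D, F#, A, B, giving B minor seventh.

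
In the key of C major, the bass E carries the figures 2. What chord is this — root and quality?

The figures 2 indicate a seventh chord in third inversion.
In third inversion the root lies a second above the bass: a second above E in C major is F.
The chord tones are E, F, A, C, giving F major seventh.

F major seventh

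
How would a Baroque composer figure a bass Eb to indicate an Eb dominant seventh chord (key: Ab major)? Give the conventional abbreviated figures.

7

Eb is the root of Eb dominant seventh, so the chord is in root position.
A seventh chord in root position is figured 7/5/3, conventionally abbreviated 7.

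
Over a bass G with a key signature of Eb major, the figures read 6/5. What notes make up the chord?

G, Bb, D, Eb

The written figures 6/5 are shorthand for 6/5/3: the 3 is implied.
A third above G in this key is Bb.
A fifth above G in this key is D.
A sixth above G in this key is Eb.
Together with the bass G, this spells Eb major seventh in first inversion.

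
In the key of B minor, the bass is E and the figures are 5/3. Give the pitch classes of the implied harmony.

E, G, B

A third above E in this key is G.
A fifth above E in this key is B.
Together with the bass E, this spells E minor in root position.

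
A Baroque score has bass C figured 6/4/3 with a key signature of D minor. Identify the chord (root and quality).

The figures 6/4/3 indicate a seventh chord in second inversion.
In second inversion the root lies a fourth above the bass: a fourth above C in D minor is F.
The chord tones are C, E, F, A, giving F major seventh.

F major seventh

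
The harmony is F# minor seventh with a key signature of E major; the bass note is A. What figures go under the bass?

A is the third of F# minor seventh, so the chord is in first inversion.
A seventh chord in first inversion is figured 6/5/3, conventionally abbreviated 6/5.

6/5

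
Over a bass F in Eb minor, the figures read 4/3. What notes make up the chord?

The written figures 4/3 are shorthand for 6/4/3: the 6 is implied.
A third above F in this key is Ab.
A fourth above F in this key is Bb.
A sixth above F in this key is Db.
Together with the bass F, this spells Bb minor seventh in second inversion.

F, Ab, Bb, Db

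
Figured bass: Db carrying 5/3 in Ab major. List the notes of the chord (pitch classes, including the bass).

A third above Db in this key is F.
A fifth above Db in this key is Ab.
Together with the bass Db, this spells Db major in root position.

Db, F, Ab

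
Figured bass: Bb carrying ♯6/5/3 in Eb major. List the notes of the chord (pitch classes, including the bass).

Bb, D, F, G#

A third above Bb in this key is D.
A fifth above Bb in this key is F.
A sixth above Bb in this key is G, raised to G# by the sharp.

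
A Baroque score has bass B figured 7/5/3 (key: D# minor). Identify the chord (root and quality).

B major seventh

The figures 7/5/3 indicate a seventh chord in root position.
In root position the bass is the root, so the root is B.
The chord tones are B, D#, F#, A#, giving B major seventh.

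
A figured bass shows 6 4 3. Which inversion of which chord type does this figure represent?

Intervals of 6/4/3 above the bass form a seventh chord; the bass is the fifth, so this is second inversion.

seventh chord, second inversion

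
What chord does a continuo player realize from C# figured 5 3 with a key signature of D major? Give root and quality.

C# diminished

The figures 5 3 indicate a triad in root position.
In root position the bass is the root, so the root is C#.
The chord tones are C#, E, G, giving C# diminished.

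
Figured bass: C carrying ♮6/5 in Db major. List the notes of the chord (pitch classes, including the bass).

The written figures ♮6/5 are shorthand for 6/5/3: the 3 is implied.
A third above C in this key is Eb.
A fifth above C in this key is Gb.
A sixth above C in this key is Ab, made natural (A) by the ♮ figure.
Together with the bass C, this spells A diminished seventh in first inversion.

C, Eb, Gb, A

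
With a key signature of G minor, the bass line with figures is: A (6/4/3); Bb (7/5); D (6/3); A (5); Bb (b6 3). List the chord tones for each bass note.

A, C, D, F | Bb, D, F, A | D, F, Bb | A, C, Eb | Bb, D, Gb

A (6/4/3): A, C, D, F.
Bb (7/5/3): Bb, D, F, A.
D (6/3): D, F, Bb.
A (5/3): A, C, Eb.
Bb (b6/3): Bb, D, Gb.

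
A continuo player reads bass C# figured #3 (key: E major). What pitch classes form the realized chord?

The written figures #3 are shorthand for 5/3: the 5 is implied.
A third above C# in this key is E, raised to E# by the sharp.
A fifth above C# in this key is G#.
Together with the bass C#, this spells C# major in root position.

C#, E#, G#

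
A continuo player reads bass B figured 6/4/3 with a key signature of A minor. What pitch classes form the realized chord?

A third above B in this key is D.
A fourth above B in this key is E.
A sixth above B in this key is G.
Together with the bass B, this spells E minor seventh in second inversion.

B, D, E, G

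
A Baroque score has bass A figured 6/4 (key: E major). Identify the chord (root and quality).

D# diminished

The figures 6/4 indicate a triad in second inversion.
In second inversion the root lies a fourth above the bass: a fourth above A in E major is D#.
The chord tones are A, D#, F#, giving D# diminished.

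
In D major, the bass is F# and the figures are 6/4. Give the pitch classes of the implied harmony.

A fourth above F# in this key is B.
A sixth above F# in this key is D.
Together with the bass F#, this spells B minor in second inversion.

F#, B, D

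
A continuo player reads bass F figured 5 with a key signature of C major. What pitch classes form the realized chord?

The written figures 5 are shorthand for 5/3: the 3 is implied.
A third above F in this key is A.
A fifth above F in this key is C.
Together with the bass F, this spells F major in root position.

F, A, C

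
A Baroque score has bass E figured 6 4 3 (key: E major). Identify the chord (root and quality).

The figures 6 4 3 indicate a seventh chord in second inversion.
In second inversion the root lies a fourth above the bass: a fourth above E in E major is A.
The chord tones are E, G#, A, C#, giving A major seventh.

A major seventh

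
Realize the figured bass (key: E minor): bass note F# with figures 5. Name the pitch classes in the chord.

F#, A, C

The written figures 5 are shorthand for 5/3: the 3 is implied.
A third above F# in this key is A.
A fifth above F# in this key is C.
Together with the bass F#, this spells F# diminished in root position.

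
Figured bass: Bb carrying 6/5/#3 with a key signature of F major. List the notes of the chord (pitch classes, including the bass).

Bb, D#, F, G

A third above Bb in this key is D, raised to D# by the sharp.
A fifth above Bb in this key is F.
A sixth above Bb in this key is G.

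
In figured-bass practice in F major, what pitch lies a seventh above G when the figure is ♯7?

F#

Counting 6 letter steps above G lands on F; in F major, that letter is F.
The #7 figure raises it a semitone, giving F#.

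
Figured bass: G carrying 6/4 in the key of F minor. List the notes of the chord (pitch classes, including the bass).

G, C, Eb

A fourth above G in this key is C.
A sixth above G in this key is Eb.
Together with the bass G, this spells C minor in second inversion.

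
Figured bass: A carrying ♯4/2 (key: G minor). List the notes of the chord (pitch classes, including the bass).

A, Bb, D#, F

The written figures ♯4/2 are shorthand for 6/4/2: the 6 is implied.
A second above A in this key is Bb.
A fourth above A in this key is D, raised to D# by the sharp.
A sixth above A in this key is F.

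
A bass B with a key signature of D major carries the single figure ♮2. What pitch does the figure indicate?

C

Counting 1 letter step above B lands on C; in D major, that letter is C#.
The ♮2 figure makes it natural, giving C.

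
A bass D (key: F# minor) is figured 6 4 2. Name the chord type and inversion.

seventh chord, third inversion

Intervals of 6/4/2 above the bass form a seventh chord; the bass is the seventh, so this is third inversion.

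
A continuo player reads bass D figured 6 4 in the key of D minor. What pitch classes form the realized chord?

D, G, Bb

A fourth above D in this key is G.
A sixth above D in this key is Bb.
Together with the bass D, this spells G minor in second inversion.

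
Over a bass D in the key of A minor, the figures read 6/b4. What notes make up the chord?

D, Gb, B

A fourth above D in this key is G, lowered to Gb by the flat.
A sixth above D in this key is B.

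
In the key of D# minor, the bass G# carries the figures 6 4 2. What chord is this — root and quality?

A# minor seventh

The figures 6 4 2 indicate a seventh chord in third inversion.
In third inversion the root lies a second above the bass: a second above G# in D# minor is A#.
The chord tones are G#, A#, C#, E#, giving A# minor seventh.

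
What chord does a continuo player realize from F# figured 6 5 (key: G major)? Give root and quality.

D dominant seventh

The figures 6 5 indicate a seventh chord in first inversion.
In first inversion the root lies a sixth above the bass: a sixth above F# in G major is D.
The chord tones are F#, A, C, D, giving D dominant seventh.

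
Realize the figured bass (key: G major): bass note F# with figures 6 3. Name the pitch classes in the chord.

F#, A, D

A third above F# in this key is A.
A sixth above F# in this key is D.
Together with the bass F#, this spells D major in first inversion.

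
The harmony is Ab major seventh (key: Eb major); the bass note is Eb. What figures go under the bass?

Eb is the fifth of Ab major seventh, so the chord is in second inversion.
A seventh chord in second inversion is figured 6/4/3, conventionally abbreviated 4/3.

4/3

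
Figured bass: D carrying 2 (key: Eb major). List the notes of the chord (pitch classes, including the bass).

The written figures 2 are shorthand for 6/4/2: the 6/4 are implied.
A second above D in this key is Eb.
A fourth above D in this key is G.
A sixth above D in this key is Bb.
Together with the bass D, this spells Eb major seventh in third inversion.

D, Eb, G, Bb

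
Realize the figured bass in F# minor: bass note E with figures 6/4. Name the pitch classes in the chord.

A fourth above E in this key is A.
A sixth above E in this key is C#.
Together with the bass E, this spells A major in second inversion.

E, A, C#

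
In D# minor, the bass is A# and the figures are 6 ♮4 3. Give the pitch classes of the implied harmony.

A third above A# in this key is C#.
A fourth above A# in this key is D#, made natural (D) by the ♮ figure.
A sixth above A# in this key is F#.
Together with the bass A#, this spells D augmented major seventh in second inversion.

A#, C#, D, F#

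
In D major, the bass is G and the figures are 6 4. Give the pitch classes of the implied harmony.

A fourth above G in this key is C#.
A sixth above G in this key is E.
Together with the bass G, this spells C# diminished in second inversion.

G, C#, E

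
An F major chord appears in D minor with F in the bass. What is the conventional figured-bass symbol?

F is the root of F major, so the chord is in root position.
A triad in root position is figured 5/3, conventionally abbreviated (no figures — root-position triad).

no figures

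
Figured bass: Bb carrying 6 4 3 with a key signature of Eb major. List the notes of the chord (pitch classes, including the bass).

Bb, D, Eb, G

A third above Bb in this key is D.
A fourth above Bb in this key is Eb.
A sixth above Bb in this key is G.
Together with the bass Bb, this spells Eb major seventh in second inversion.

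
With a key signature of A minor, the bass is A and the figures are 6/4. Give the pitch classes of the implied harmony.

A, D, F

A fourth above A in this key is D.
A sixth above A in this key is F.
Together with the bass A, this spells D minor in second inversion.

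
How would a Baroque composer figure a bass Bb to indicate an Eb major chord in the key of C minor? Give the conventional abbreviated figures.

6/4

Bb is the fifth of Eb major, so the chord is in second inversion.
A triad in second inversion is figured 6/4, conventionally abbreviated 6/4.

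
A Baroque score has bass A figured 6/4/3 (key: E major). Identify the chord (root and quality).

D# half-diminished seventh

The figures 6/4/3 indicate a seventh chord in second inversion.
In second inversion the root lies a fourth above the bass: a fourth above A in E major is D#.
The chord tones are A, C#, D#, F#, giving D# half-diminished seventh.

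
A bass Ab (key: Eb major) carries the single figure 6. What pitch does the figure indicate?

Counting 5 letter steps above Ab lands on F; in Eb major, that letter is F.

F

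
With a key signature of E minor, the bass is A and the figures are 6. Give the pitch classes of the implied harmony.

A, C, F#

The written figures 6 are shorthand for 6/3: the 3 is implied.
A third above A in this key is C.
A sixth above A in this key is F#.
Together with the bass A, this spells F# diminished in first inversion.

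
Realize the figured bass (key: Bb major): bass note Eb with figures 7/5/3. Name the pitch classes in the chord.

Eb, G, Bb, D

A third above Eb in this key is G.
A fifth above Eb in this key is Bb.
A seventh above Eb in this key is D.
Together with the bass Eb, this spells Eb major seventh in root position.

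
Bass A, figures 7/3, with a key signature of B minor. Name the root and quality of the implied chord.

A dominant seventh

The figures 7/3 indicate a seventh chord in root position.
In root position the bass is the root, so the root is A.
The chord tones are A, C#, E, G, giving A dominant seventh.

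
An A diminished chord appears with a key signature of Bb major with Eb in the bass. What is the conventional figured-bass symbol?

6/4

Eb is the fifth of A diminished, so the chord is in second inversion.
A triad in second inversion is figured 6/4, conventionally abbreviated 6/4.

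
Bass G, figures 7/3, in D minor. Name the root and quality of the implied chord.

G minor seventh

The figures 7/3 indicate a seventh chord in root position.
In root position the bass is the root, so the root is G.
The chord tones are G, Bb, D, F, giving G minor seventh.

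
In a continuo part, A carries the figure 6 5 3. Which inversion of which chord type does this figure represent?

seventh chord, first inversion

Intervals of 6/5/3 above the bass form a seventh chord; the bass is the third, so this is first inversion.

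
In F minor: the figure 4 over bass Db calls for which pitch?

Counting 3 letter steps above Db lands on G; in F minor, that letter is G.

G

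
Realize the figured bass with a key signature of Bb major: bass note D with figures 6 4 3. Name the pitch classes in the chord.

D, F, G, Bb

A third above D in this key is F.
A fourth above D in this key is G.
A sixth above D in this key is Bb.
Together with the bass D, this spells G minor seventh in second inversion.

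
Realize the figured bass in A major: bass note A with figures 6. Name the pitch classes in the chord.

A, C#, F#

The written figures 6 are shorthand for 6/3: the 3 is implied.
A third above A in this key is C#.
A sixth above A in this key is F#.
Together with the bass A, this spells F# minor in first inversion.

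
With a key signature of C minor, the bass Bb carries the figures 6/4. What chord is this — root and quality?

Eb major

The figures 6/4 indicate a triad in second inversion.
In second inversion the root lies a fourth above the bass: a fourth above Bb in C minor is Eb.
The chord tones are Bb, Eb, G, giving Eb major.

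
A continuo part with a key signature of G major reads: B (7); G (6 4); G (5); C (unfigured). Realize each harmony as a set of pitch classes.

B, D, F#, A | G, C, E | G, B, D | C, E, G

B (7/5/3): B, D, F#, A.
G (6/4): G, C, E.
G (5/3): G, B, D.
C (5/3): C, E, G.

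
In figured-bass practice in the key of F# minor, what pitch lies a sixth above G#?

Counting 5 letter steps above G# lands on E; in F# minor, that letter is E.

E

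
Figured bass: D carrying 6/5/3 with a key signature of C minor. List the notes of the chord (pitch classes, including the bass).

D, F, Ab, Bb

A third above D in this key is F.
A fifth above D in this key is Ab.
A sixth above D in this key is Bb.
Together with the bass D, this spells Bb dominant seventh in first inversion.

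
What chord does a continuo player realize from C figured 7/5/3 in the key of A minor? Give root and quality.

The figures 7/5/3 indicate a seventh chord in root position.
In root position the bass is the root, so the root is C.
The chord tones are C, E, G, B, giving C major seventh.

C major seventh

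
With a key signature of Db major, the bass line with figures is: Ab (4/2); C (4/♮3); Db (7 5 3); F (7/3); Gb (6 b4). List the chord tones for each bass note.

Ab (6/4/2): Ab, Bb, Db, F.
C (6/4/♮3): C, E, F, Ab.
Db (7/5/3): Db, F, Ab, C.
F (7/5/3): F, Ab, C, Eb.
Gb (6/b4): Gb, Cb, Eb.

Ab, Bb, Db, F | C, E, F, Ab | Db, F, Ab, C | F, Ab, C, Eb | Gb, Cb, Eb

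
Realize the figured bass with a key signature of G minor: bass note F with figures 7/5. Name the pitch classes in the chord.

F, A, C, Eb

The written figures 7/5 are shorthand for 7/5/3: the 3 is implied.
A third above F in this key is A.
A fifth above F in this key is C.
A seventh above F in this key is Eb.
Together with the bass F, this spells F dominant seventh in root position.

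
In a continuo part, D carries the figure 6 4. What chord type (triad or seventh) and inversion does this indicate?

Intervals of 6/4 above the bass form a triad; the bass is the fifth, so this is second inversion.

triad, second inversion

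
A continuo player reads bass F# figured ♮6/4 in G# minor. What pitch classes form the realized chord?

A fourth above F# in this key is B.
A sixth above F# in this key is D#, made natural (D) by the ♮ figure.
Together with the bass F#, this spells B minor in second inversion.

F#, B, D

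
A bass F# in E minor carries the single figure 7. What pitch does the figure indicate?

E

Counting 6 letter steps above F# lands on E; in E minor, that letter is E.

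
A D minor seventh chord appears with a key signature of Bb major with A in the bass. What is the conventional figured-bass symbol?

A is the fifth of D minor seventh, so the chord is in second inversion.
A seventh chord in second inversion is figured 6/4/3, conventionally abbreviated 4/3.

4/3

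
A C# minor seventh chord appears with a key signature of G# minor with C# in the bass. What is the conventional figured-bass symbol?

7

C# is the root of C# minor seventh, so the chord is in root position.
A seventh chord in root position is figured 7/5/3, conventionally abbreviated 7.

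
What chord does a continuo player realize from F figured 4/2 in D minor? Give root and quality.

The figures 4/2 indicate a seventh chord in third inversion.
In third inversion the root lies a second above the bass: a second above F in D minor is G.
The chord tones are F, G, Bb, D, giving G minor seventh.

G minor seventh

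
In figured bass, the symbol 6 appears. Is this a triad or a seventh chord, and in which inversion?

triad, first inversion

6 is shorthand for 6/3.
Intervals of 6/3 above the bass form a triad; the bass is the third, so this is first inversion.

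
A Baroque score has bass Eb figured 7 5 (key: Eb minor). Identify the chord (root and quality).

The figures 7 5 indicate a seventh chord in root position.
In root position the bass is the root, so the root is Eb.
The chord tones are Eb, Gb, Bb, Db, giving Eb minor seventh.

Eb minor seventh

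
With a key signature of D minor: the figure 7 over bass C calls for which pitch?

Counting 6 letter steps above C lands on B; in D minor, that letter is Bb.

Bb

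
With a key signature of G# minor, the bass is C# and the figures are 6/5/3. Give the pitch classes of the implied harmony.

C#, E, G#, A#

A third above C# in this key is E.
A fifth above C# in this key is G#.
A sixth above C# in this key is A#.
Together with the bass C#, this spells A# half-diminished seventh in first inversion.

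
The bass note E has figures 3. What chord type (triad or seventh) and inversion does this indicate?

triad, root position

3 is shorthand for 5/3.
Intervals of 5/3 above the bass form a triad; the bass is the root, so this is root position.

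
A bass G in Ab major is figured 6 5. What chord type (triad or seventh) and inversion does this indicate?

6 5 is shorthand for 6/5/3.
Intervals of 6/5/3 above the bass form a seventh chord; the bass is the third, so this is first inversion.

seventh chord, first inversion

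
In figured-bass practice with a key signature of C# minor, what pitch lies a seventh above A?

Counting 6 letter steps above A lands on G; in C# minor, that letter is G#.

G#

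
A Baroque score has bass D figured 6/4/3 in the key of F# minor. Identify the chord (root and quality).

G# half-diminished seventh

The figures 6/4/3 indicate a seventh chord in second inversion.
In second inversion the root lies a fourth above the bass: a fourth above D in F# minor is G#.
The chord tones are D, F#, G#, B, giving G# half-diminished seventh.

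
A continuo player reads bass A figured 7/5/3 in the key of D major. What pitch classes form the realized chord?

A third above A in this key is C#.
A fifth above A in this key is E.
A seventh above A in this key is G.
Together with the bass A, this spells A dominant seventh in root position.

A, C#, E, G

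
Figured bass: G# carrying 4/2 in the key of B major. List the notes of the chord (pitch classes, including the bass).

G#, A#, C#, E

The written figures 4/2 are shorthand for 6/4/2: the 6 is implied.
A second above G# in this key is A#.
A fourth above G# in this key is C#.
A sixth above G# in this key is E.
Together with the bass G#, this spells A# half-diminished seventh in third inversion.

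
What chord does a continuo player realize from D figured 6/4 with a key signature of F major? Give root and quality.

The figures 6/4 indicate a triad in second inversion.
In second inversion the root lies a fourth above the bass: a fourth above D in F major is G.
The chord tones are D, G, Bb, giving G minor.

G minor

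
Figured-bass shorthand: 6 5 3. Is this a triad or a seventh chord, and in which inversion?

Intervals of 6/5/3 above the bass form a seventh chord; the bass is the third, so this is first inversion.

seventh chord, first inversion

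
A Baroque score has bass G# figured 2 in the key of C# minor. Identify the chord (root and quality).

A major seventh

The figures 2 indicate a seventh chord in third inversion.
In third inversion the root lies a second above the bass: a second above G# in C# minor is A.
The chord tones are G#, A, C#, E, giving A major seventh.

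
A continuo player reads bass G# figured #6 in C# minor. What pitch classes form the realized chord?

The written figures #6 are shorthand for 6/3: the 3 is implied.
A third above G# in this key is B.
A sixth above G# in this key is E, raised to E# by the sharp.
Together with the bass G#, this spells E# diminished in first inversion.

G#, B, E#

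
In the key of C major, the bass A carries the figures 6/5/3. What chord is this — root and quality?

F major seventh

The figures 6/5/3 indicate a seventh chord in first inversion.
In first inversion the root lies a sixth above the bass: a sixth above A in C major is F.
The chord tones are A, C, E, F, giving F major seventh.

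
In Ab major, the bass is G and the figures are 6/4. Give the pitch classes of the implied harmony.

G, C, Eb

A fourth above G in this key is C.
A sixth above G in this key is Eb.
Together with the bass G, this spells C minor in second inversion.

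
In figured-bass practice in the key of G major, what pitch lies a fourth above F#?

B

Counting 3 letter steps above F# lands on B; in G major, that letter is B.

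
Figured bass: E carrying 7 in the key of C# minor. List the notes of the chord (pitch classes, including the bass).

The written figures 7 are shorthand for 7/5/3: the 5/3 are implied.
A third above E in this key is G#.
A fifth above E in this key is B.
A seventh above E in this key is D#.
Together with the bass E, this spells E major seventh in root position.

E, G#, B, D#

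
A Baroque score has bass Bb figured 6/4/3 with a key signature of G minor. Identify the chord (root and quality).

Eb major seventh

The figures 6/4/3 indicate a seventh chord in second inversion.
In second inversion the root lies a fourth above the bass: a fourth above Bb in G minor is Eb.
The chord tones are Bb, D, Eb, G, giving Eb major seventh.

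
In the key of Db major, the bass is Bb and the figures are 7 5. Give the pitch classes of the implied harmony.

Bb, Db, F, Ab

The written figures 7 5 are shorthand for 7/5/3: the 3 is implied.
A third above Bb in this key is Db.
A fifth above Bb in this key is F.
A seventh above Bb in this key is Ab.
Together with the bass Bb, this spells Bb minor seventh in root position.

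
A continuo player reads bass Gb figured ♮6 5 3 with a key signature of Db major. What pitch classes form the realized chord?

Gb, Bb, Db, E

A third above Gb in this key is Bb.
A fifth above Gb in this key is Db.
A sixth above Gb in this key is Eb, made natural (E) by the ♮ figure.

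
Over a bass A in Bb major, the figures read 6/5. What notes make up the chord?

A, C, Eb, F

The written figures 6/5 are shorthand for 6/5/3: the 3 is implied.
A third above A in this key is C.
A fifth above A in this key is Eb.
A sixth above A in this key is F.
Together with the bass A, this spells F dominant seventh in first inversion.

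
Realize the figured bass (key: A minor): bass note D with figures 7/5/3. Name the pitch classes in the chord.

D, F, A, C

A third above D in this key is F.
A fifth above D in this key is A.
A seventh above D in this key is C.
Together with the bass D, this spells D minor seventh in root position.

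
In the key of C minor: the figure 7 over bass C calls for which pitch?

Bb

Counting 6 letter steps above C lands on B; in C minor, that letter is Bb.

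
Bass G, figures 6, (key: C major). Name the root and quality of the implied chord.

E minor

The figures 6 indicate a triad in first inversion.
In first inversion the root lies a sixth above the bass: a sixth above G in C major is E.
The chord tones are G, B, E, giving E minor.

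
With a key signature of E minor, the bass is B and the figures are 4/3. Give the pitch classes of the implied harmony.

The written figures 4/3 are shorthand for 6/4/3: the 6 is implied.
A third above B in this key is D.
A fourth above B in this key is E.
A sixth above B in this key is G.
Together with the bass B, this spells E minor seventh in second inversion.

B, D, E, G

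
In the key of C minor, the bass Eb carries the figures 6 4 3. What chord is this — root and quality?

Ab major seventh

The figures 6 4 3 indicate a seventh chord in second inversion.
In second inversion the root lies a fourth above the bass: a fourth above Eb in C minor is Ab.
The chord tones are Eb, G, Ab, C, giving Ab major seventh.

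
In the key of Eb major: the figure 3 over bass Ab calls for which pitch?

Counting 2 letter steps above Ab lands on C; in Eb major, that letter is C.

C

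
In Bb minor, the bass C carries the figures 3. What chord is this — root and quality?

The figures 3 indicate a triad in root position.
In root position the bass is the root, so the root is C.
The chord tones are C, Eb, Gb, giving C diminished.

C diminished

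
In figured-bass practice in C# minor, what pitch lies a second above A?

Counting 1 letter step above A lands on B; in C# minor, that letter is B.

B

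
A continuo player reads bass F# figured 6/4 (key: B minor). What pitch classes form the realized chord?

A fourth above F# in this key is B.
A sixth above F# in this key is D.
Together with the bass F#, this spells B minor in second inversion.

F#, B, D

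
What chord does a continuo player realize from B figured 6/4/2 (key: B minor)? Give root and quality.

The figures 6/4/2 indicate a seventh chord in third inversion.
In third inversion the root lies a second above the bass: a second above B in B minor is C#.
The chord tones are B, C#, E, G, giving C# half-diminished seventh.

C# half-diminished seventh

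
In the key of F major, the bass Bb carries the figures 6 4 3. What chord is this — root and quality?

E half-diminished seventh

The figures 6 4 3 indicate a seventh chord in second inversion.
In second inversion the root lies a fourth above the bass: a fourth above Bb in F major is E.
The chord tones are Bb, D, E, G, giving E half-diminished seventh.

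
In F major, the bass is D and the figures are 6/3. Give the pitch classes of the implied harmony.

A third above D in this key is F.
A sixth above D in this key is Bb.
Together with the bass D, this spells Bb major in first inversion.

D, F, Bb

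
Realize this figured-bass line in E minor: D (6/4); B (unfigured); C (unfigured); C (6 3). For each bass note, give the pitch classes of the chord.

D, G, B | B, D, F# | C, E, G | C, E, A

D (6/4): D, G, B.
B (5/3): B, D, F#.
C (5/3): C, E, G.
C (6/3): C, E, A.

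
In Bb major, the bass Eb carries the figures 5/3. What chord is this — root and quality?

Eb major

The figures 5/3 indicate a triad in root position.
In root position the bass is the root, so the root is Eb.
The chord tones are Eb, G, Bb, giving Eb major.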